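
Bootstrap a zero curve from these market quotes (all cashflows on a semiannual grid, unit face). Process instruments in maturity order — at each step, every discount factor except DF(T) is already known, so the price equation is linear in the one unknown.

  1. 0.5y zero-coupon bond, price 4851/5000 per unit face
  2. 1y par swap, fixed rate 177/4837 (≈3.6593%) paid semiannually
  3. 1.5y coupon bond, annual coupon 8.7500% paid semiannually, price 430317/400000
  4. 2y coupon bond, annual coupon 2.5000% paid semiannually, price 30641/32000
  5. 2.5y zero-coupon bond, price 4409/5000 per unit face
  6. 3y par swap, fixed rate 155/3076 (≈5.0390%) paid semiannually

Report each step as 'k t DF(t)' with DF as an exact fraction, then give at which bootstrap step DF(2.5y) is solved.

step 1 [0.5y] zero: DF = P = 4851/5000 ≈ 0.970200
step 2 [1y] swap r/2=177/9674: DF=(1 − 177/9674·(0.970200))/(1+177/9674) = 4823/5000 ≈ 0.964600
step 3 [1.5y] bond c/2=7/160: DF=(430317/400000 − 7/160·(0.970200+0.964600))/(1+7/160) = 1187/1250 ≈ 0.949600
step 4 [2y] bond c/2=1/80: DF=(30641/32000 − 1/80·(0.970200+0.964600+0.949600))/(1+1/80) = 9101/10000 ≈ 0.910100
step 5 [2.5y] zero: DF = P = 4409/5000 ≈ 0.881800
step 6 [3y] swap r/2=155/6152: DF=(1 − 155/6152·(0.970200+0.964600+0.949600+0.910100+0.881800))/(1+155/6152) = 1721/2000 ≈ 0.860500

1 1/2 4851/5000
2 1 4823/5000
3 3/2 1187/1250
4 2 9101/10000
5 5/2 4409/5000
6 3 1721/2000
DF(2.5y) is solved at step 5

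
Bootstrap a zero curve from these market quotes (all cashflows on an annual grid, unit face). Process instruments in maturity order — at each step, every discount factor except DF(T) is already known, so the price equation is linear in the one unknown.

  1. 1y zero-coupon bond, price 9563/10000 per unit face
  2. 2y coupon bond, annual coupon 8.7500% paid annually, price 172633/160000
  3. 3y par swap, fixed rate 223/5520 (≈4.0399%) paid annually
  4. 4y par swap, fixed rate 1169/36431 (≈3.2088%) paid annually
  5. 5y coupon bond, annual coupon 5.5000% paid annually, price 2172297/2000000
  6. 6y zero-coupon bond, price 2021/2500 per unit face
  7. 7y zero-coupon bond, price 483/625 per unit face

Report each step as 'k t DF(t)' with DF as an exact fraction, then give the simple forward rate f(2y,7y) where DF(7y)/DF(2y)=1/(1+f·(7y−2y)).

1 1 9563/10000
2 2 572/625
3 3 1777/2000
4 4 8831/10000
5 5 2099/2500
6 6 2021/2500
7 7 483/625
f(2y,7y) = ((572/625)/(483/625) − 1)/(5) = 89/2415 ≈ 3.6853%

step 1 [1y] zero: DF = P = 9563/10000 ≈ 0.956300
step 2 [2y] bond c/1=7/80: DF=(172633/160000 − 7/80·(0.956300))/(1+7/80) = 572/625 ≈ 0.915200
step 3 [3y] swap r/1=223/5520: DF=(1 − 223/5520·(0.956300+0.915200))/(1+223/5520) = 1777/2000 ≈ 0.888500
step 4 [4y] swap r/1=1169/36431: DF=(1 − 1169/36431·(0.956300+0.915200+0.888500))/(1+1169/36431) = 8831/10000 ≈ 0.883100
step 5 [5y] bond c/1=11/200: DF=(2172297/2000000 − 11/200·(0.956300+0.915200+0.888500+0.883100))/(1+11/200) = 2099/2500 ≈ 0.839600
step 6 [6y] zero: DF = P = 2021/2500 ≈ 0.808400
step 7 [7y] zero: DF = P = 483/625 ≈ 0.772800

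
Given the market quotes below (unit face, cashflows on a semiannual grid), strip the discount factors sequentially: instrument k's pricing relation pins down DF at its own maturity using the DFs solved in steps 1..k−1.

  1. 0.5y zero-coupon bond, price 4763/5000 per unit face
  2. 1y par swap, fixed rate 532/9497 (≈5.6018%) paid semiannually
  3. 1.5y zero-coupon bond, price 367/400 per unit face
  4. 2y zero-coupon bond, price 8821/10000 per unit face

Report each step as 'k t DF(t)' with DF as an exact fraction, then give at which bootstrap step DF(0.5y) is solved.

1 1/2 4763/5000
2 1 2367/2500
3 3/2 367/400
4 2 8821/10000
DF(0.5y) is solved at step 1

step 1 [0.5y] zero: DF = P = 4763/5000 ≈ 0.952600
step 2 [1y] swap r/2=266/9497: DF=(1 − 266/9497·(0.952600))/(1+266/9497) = 2367/2500 ≈ 0.946800
step 3 [1.5y] zero: DF = P = 367/400 ≈ 0.917500
step 4 [2y] zero: DF = P = 8821/10000 ≈ 0.882100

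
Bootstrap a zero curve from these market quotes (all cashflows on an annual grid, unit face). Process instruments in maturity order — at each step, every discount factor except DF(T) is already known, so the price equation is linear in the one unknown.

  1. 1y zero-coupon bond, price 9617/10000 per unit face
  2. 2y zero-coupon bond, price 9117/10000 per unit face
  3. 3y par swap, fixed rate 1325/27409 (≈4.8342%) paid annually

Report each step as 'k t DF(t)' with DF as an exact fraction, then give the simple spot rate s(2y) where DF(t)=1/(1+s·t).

step 1 [1y] zero: DF = P = 9617/10000 ≈ 0.961700
step 2 [2y] zero: DF = P = 9117/10000 ≈ 0.911700
step 3 [3y] swap r/1=1325/27409: DF=(1 − 1325/27409·(0.961700+0.911700))/(1+1325/27409) = 347/400 ≈ 0.867500

1 1 9617/10000
2 2 9117/10000
3 3 347/400
s(2y) = (1/(9117/10000) − 1)/(2) = 883/18234 ≈ 4.8426%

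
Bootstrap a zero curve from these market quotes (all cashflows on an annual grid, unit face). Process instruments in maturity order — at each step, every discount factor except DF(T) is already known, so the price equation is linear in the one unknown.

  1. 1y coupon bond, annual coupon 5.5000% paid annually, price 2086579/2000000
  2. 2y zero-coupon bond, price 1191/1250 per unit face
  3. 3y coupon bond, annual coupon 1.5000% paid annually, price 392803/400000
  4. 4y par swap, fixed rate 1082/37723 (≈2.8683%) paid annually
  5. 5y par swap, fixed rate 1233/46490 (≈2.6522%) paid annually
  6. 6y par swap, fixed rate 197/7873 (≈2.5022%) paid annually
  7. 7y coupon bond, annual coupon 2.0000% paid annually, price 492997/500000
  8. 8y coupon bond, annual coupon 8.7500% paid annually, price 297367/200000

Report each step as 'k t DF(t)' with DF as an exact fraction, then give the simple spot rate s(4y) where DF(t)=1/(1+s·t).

1 1 9889/10000
2 2 1191/1250
3 3 2347/2500
4 4 4459/5000
5 5 8767/10000
6 6 8621/10000
7 7 4293/5000
8 8 8547/10000
s(4y) = (1/(4459/5000) − 1)/(4) = 541/17836 ≈ 3.0332%

step 1 [1y] bond c/1=11/200: DF=(2086579/2000000 − 11/200·(0))/(1+11/200) = 9889/10000 ≈ 0.988900
step 2 [2y] zero: DF = P = 1191/1250 ≈ 0.952800
step 3 [3y] bond c/1=3/200: DF=(392803/400000 − 3/200·(0.988900+0.952800))/(1+3/200) = 2347/2500 ≈ 0.938800
step 4 [4y] swap r/1=1082/37723: DF=(1 − 1082/37723·(0.988900+0.952800+0.938800))/(1+1082/37723) = 4459/5000 ≈ 0.891800
step 5 [5y] swap r/1=1233/46490: DF=(1 − 1233/46490·(0.988900+0.952800+0.938800+0.891800))/(1+1233/46490) = 8767/10000 ≈ 0.876700
step 6 [6y] swap r/1=197/7873: DF=(1 − 197/7873·(0.988900+0.952800+0.938800+0.891800+0.876700))/(1+197/7873) = 8621/10000 ≈ 0.862100
step 7 [7y] bond c/1=1/50: DF=(492997/500000 − 1/50·(0.988900+0.952800+0.938800+0.891800+0.876700+0.862100))/(1+1/50) = 4293/5000 ≈ 0.858600
step 8 [8y] bond c/1=7/80: DF=(297367/200000 − 7/80·(0.988900+0.952800+0.938800+0.891800+0.876700+0.862100+0.858600))/(1+7/80) = 8547/10000 ≈ 0.854700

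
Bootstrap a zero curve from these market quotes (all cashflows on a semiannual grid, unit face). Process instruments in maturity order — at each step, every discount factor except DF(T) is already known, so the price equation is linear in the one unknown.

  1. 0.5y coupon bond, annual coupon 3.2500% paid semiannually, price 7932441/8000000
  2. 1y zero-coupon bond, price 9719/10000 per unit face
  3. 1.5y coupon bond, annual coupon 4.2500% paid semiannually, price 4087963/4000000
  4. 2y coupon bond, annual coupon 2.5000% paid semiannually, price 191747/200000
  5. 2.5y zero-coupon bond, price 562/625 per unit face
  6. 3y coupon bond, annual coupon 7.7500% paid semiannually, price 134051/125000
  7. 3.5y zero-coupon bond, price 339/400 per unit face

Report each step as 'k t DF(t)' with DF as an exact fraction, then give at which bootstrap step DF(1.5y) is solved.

step 1 [0.5y] bond c/2=13/800: DF=(7932441/8000000 − 13/800·(0))/(1+13/800) = 9757/10000 ≈ 0.975700
step 2 [1y] zero: DF = P = 9719/10000 ≈ 0.971900
step 3 [1.5y] bond c/2=17/800: DF=(4087963/4000000 − 17/800·(0.975700+0.971900))/(1+17/800) = 4801/5000 ≈ 0.960200
step 4 [2y] bond c/2=1/80: DF=(191747/200000 − 1/80·(0.975700+0.971900+0.960200))/(1+1/80) = 911/1000 ≈ 0.911000
step 5 [2.5y] zero: DF = P = 562/625 ≈ 0.899200
step 6 [3y] bond c/2=31/800: DF=(134051/125000 − 31/800·(0.975700+0.971900+0.960200+0.911000+0.899200))/(1+31/800) = 2141/2500 ≈ 0.856400
step 7 [3.5y] zero: DF = P = 339/400 ≈ 0.847500

1 1/2 9757/10000
2 1 9719/10000
3 3/2 4801/5000
4 2 911/1000
5 5/2 562/625
6 3 2141/2500
7 7/2 339/400
DF(1.5y) is solved at step 3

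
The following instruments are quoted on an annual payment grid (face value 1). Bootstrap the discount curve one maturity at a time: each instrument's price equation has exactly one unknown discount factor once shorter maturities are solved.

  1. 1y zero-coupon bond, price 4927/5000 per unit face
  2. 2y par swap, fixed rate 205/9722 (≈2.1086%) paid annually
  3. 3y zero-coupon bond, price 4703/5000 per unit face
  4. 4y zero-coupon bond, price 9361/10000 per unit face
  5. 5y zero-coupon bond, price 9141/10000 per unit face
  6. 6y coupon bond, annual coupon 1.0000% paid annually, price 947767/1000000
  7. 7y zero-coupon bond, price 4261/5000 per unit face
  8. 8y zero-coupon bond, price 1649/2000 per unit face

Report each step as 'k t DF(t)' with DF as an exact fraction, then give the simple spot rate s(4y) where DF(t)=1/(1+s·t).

1 1 4927/5000
2 2 959/1000
3 3 4703/5000
4 4 9361/10000
5 5 9141/10000
6 6 1783/2000
7 7 4261/5000
8 8 1649/2000
s(4y) = (1/(9361/10000) − 1)/(4) = 639/37444 ≈ 1.7065%

step 1 [1y] zero: DF = P = 4927/5000 ≈ 0.985400
step 2 [2y] swap r/1=205/9722: DF=(1 − 205/9722·(0.985400))/(1+205/9722) = 959/1000 ≈ 0.959000
step 3 [3y] zero: DF = P = 4703/5000 ≈ 0.940600
step 4 [4y] zero: DF = P = 9361/10000 ≈ 0.936100
step 5 [5y] zero: DF = P = 9141/10000 ≈ 0.914100
step 6 [6y] bond c/1=1/100: DF=(947767/1000000 − 1/100·(0.985400+0.959000+0.940600+0.936100+0.914100))/(1+1/100) = 1783/2000 ≈ 0.891500
step 7 [7y] zero: DF = P = 4261/5000 ≈ 0.852200
step 8 [8y] zero: DF = P = 1649/2000 ≈ 0.824500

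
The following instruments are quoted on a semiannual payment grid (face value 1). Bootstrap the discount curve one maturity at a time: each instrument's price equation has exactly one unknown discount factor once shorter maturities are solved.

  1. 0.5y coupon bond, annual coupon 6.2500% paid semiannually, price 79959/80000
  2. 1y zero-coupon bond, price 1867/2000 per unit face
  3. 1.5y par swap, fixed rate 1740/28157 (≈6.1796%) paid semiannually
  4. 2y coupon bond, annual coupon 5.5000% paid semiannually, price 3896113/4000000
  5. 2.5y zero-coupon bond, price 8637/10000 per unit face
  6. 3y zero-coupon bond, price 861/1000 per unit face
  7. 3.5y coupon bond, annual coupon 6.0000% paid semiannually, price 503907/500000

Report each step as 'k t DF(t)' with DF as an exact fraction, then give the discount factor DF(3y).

1 1/2 2423/2500
2 1 1867/2000
3 3/2 913/1000
4 2 4363/5000
5 5/2 8637/10000
6 3 861/1000
7 7/2 513/625
DF(3y) = 861/1000 ≈ 0.861000

step 1 [0.5y] bond c/2=1/32: DF=(79959/80000 − 1/32·(0))/(1+1/32) = 2423/2500 ≈ 0.969200
step 2 [1y] zero: DF = P = 1867/2000 ≈ 0.933500
step 3 [1.5y] swap r/2=870/28157: DF=(1 − 870/28157·(0.969200+0.933500))/(1+870/28157) = 913/1000 ≈ 0.913000
step 4 [2y] bond c/2=11/400: DF=(3896113/4000000 − 11/400·(0.969200+0.933500+0.913000))/(1+11/400) = 4363/5000 ≈ 0.872600
step 5 [2.5y] zero: DF = P = 8637/10000 ≈ 0.863700
step 6 [3y] zero: DF = P = 861/1000 ≈ 0.861000
step 7 [3.5y] bond c/2=3/100: DF=(503907/500000 − 3/100·(0.969200+0.933500+0.913000+0.872600+0.863700+0.861000))/(1+3/100) = 513/625 ≈ 0.820800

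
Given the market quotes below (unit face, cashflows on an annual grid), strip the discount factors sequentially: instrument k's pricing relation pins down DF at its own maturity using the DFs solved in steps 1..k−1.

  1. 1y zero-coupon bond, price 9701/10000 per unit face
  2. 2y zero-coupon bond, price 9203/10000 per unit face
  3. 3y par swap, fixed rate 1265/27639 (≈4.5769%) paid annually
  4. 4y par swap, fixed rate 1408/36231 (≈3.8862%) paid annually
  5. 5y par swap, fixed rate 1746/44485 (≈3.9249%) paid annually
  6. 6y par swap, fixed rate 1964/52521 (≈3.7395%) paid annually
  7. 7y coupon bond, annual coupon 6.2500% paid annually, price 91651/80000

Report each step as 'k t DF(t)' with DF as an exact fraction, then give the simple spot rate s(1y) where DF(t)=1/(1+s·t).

step 1 [1y] zero: DF = P = 9701/10000 ≈ 0.970100
step 2 [2y] zero: DF = P = 9203/10000 ≈ 0.920300
step 3 [3y] swap r/1=1265/27639: DF=(1 − 1265/27639·(0.970100+0.920300))/(1+1265/27639) = 1747/2000 ≈ 0.873500
step 4 [4y] swap r/1=1408/36231: DF=(1 − 1408/36231·(0.970100+0.920300+0.873500))/(1+1408/36231) = 537/625 ≈ 0.859200
step 5 [5y] swap r/1=1746/44485: DF=(1 − 1746/44485·(0.970100+0.920300+0.873500+0.859200))/(1+1746/44485) = 4127/5000 ≈ 0.825400
step 6 [6y] swap r/1=1964/52521: DF=(1 − 1964/52521·(0.970100+0.920300+0.873500+0.859200+0.825400))/(1+1964/52521) = 2009/2500 ≈ 0.803600
step 7 [7y] bond c/1=1/16: DF=(91651/80000 − 1/16·(0.970100+0.920300+0.873500+0.859200+0.825400+0.803600))/(1+1/16) = 7693/10000 ≈ 0.769300

1 1 9701/10000
2 2 9203/10000
3 3 1747/2000
4 4 537/625
5 5 4127/5000
6 6 2009/2500
7 7 7693/10000
s(1y) = (1/(9701/10000) − 1)/(1) = 299/9701 ≈ 3.0822%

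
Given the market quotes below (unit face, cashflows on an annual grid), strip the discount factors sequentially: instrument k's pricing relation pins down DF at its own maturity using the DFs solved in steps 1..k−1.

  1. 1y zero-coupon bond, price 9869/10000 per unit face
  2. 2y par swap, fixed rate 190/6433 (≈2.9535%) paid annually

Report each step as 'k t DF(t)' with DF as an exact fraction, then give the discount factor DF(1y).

1 1 9869/10000
2 2 943/1000
DF(1y) = 9869/10000 ≈ 0.986900

step 1 [1y] zero: DF = P = 9869/10000 ≈ 0.986900
step 2 [2y] swap r/1=190/6433: DF=(1 − 190/6433·(0.986900))/(1+190/6433) = 943/1000 ≈ 0.943000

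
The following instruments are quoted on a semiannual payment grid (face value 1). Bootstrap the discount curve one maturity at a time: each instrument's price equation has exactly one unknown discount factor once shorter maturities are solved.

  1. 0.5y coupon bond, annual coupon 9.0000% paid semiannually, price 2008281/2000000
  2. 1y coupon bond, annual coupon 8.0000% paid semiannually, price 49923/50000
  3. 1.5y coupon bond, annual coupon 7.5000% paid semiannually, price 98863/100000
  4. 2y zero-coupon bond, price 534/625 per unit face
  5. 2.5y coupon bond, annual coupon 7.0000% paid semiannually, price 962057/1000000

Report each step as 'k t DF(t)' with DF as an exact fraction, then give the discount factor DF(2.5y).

step 1 [0.5y] bond c/2=9/200: DF=(2008281/2000000 − 9/200·(0))/(1+9/200) = 9609/10000 ≈ 0.960900
step 2 [1y] bond c/2=1/25: DF=(49923/50000 − 1/25·(0.960900))/(1+1/25) = 9231/10000 ≈ 0.923100
step 3 [1.5y] bond c/2=3/80: DF=(98863/100000 − 3/80·(0.960900+0.923100))/(1+3/80) = 553/625 ≈ 0.884800
step 4 [2y] zero: DF = P = 534/625 ≈ 0.854400
step 5 [2.5y] bond c/2=7/200: DF=(962057/1000000 − 7/200·(0.960900+0.923100+0.884800+0.854400))/(1+7/200) = 807/1000 ≈ 0.807000

1 1/2 9609/10000
2 1 9231/10000
3 3/2 553/625
4 2 534/625
5 5/2 807/1000
DF(2.5y) = 807/1000 ≈ 0.807000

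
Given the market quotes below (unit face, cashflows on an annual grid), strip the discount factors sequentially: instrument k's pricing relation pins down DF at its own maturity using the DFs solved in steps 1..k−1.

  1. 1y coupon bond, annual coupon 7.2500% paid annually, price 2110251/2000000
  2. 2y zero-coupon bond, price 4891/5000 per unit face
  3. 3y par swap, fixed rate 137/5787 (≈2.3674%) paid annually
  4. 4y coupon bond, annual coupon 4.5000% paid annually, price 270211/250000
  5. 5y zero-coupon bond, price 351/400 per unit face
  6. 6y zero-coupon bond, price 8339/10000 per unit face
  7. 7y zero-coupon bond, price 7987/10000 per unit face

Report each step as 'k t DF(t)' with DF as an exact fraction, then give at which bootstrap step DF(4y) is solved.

step 1 [1y] bond c/1=29/400: DF=(2110251/2000000 − 29/400·(0))/(1+29/400) = 4919/5000 ≈ 0.983800
step 2 [2y] zero: DF = P = 4891/5000 ≈ 0.978200
step 3 [3y] swap r/1=137/5787: DF=(1 − 137/5787·(0.983800+0.978200))/(1+137/5787) = 1863/2000 ≈ 0.931500
step 4 [4y] bond c/1=9/200: DF=(270211/250000 − 9/200·(0.983800+0.978200+0.931500))/(1+9/200) = 9097/10000 ≈ 0.909700
step 5 [5y] zero: DF = P = 351/400 ≈ 0.877500
step 6 [6y] zero: DF = P = 8339/10000 ≈ 0.833900
step 7 [7y] zero: DF = P = 7987/10000 ≈ 0.798700

1 1 4919/5000
2 2 4891/5000
3 3 1863/2000
4 4 9097/10000
5 5 351/400
6 6 8339/10000
7 7 7987/10000
DF(4y) is solved at step 4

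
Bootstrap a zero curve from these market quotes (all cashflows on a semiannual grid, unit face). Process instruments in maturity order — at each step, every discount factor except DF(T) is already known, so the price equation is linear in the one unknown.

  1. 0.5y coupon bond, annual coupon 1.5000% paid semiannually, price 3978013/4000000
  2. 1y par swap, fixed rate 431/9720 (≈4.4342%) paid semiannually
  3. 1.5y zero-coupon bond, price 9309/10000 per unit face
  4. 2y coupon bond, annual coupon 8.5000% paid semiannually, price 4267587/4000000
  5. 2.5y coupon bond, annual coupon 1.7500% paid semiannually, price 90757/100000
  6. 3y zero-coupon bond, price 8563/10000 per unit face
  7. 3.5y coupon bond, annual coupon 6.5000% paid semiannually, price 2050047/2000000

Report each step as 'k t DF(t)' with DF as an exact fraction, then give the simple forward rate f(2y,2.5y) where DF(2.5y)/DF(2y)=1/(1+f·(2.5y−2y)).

step 1 [0.5y] bond c/2=3/400: DF=(3978013/4000000 − 3/400·(0))/(1+3/400) = 9871/10000 ≈ 0.987100
step 2 [1y] swap r/2=431/19440: DF=(1 − 431/19440·(0.987100))/(1+431/19440) = 9569/10000 ≈ 0.956900
step 3 [1.5y] zero: DF = P = 9309/10000 ≈ 0.930900
step 4 [2y] bond c/2=17/400: DF=(4267587/4000000 − 17/400·(0.987100+0.956900+0.930900))/(1+17/400) = 4531/5000 ≈ 0.906200
step 5 [2.5y] bond c/2=7/800: DF=(90757/100000 − 7/800·(0.987100+0.956900+0.930900+0.906200))/(1+7/800) = 8669/10000 ≈ 0.866900
step 6 [3y] zero: DF = P = 8563/10000 ≈ 0.856300
step 7 [3.5y] bond c/2=13/400: DF=(2050047/2000000 − 13/400·(0.987100+0.956900+0.930900+0.906200+0.866900+0.856300))/(1+13/400) = 1639/2000 ≈ 0.819500

1 1/2 9871/10000
2 1 9569/10000
3 3/2 9309/10000
4 2 4531/5000
5 5/2 8669/10000
6 3 8563/10000
7 7/2 1639/2000
f(2y,2.5y) = ((4531/5000)/(8669/10000) − 1)/(1/2) = 786/8669 ≈ 9.0668%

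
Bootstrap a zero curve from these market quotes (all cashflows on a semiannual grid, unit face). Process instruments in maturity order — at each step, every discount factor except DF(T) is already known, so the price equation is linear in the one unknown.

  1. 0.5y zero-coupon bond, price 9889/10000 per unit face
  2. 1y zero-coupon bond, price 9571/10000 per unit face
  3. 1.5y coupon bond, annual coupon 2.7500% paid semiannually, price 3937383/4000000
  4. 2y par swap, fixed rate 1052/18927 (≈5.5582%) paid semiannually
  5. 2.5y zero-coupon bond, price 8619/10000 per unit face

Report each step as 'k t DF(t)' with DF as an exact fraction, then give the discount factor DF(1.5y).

step 1 [0.5y] zero: DF = P = 9889/10000 ≈ 0.988900
step 2 [1y] zero: DF = P = 9571/10000 ≈ 0.957100
step 3 [1.5y] bond c/2=11/800: DF=(3937383/4000000 − 11/800·(0.988900+0.957100))/(1+11/800) = 4723/5000 ≈ 0.944600
step 4 [2y] swap r/2=526/18927: DF=(1 − 526/18927·(0.988900+0.957100+0.944600))/(1+526/18927) = 2237/2500 ≈ 0.894800
step 5 [2.5y] zero: DF = P = 8619/10000 ≈ 0.861900

1 1/2 9889/10000
2 1 9571/10000
3 3/2 4723/5000
4 2 2237/2500
5 5/2 8619/10000
DF(1.5y) = 4723/5000 ≈ 0.944600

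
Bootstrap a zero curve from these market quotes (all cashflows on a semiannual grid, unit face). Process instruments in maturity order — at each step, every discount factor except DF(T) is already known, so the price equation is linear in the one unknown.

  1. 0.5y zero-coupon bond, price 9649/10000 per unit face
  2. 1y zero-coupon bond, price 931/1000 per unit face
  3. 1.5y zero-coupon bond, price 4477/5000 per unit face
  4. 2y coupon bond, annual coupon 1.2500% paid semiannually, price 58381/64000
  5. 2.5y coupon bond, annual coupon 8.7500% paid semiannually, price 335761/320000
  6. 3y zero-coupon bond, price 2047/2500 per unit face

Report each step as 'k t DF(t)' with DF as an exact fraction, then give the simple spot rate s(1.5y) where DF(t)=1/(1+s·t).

step 1 [0.5y] zero: DF = P = 9649/10000 ≈ 0.964900
step 2 [1y] zero: DF = P = 931/1000 ≈ 0.931000
step 3 [1.5y] zero: DF = P = 4477/5000 ≈ 0.895400
step 4 [2y] bond c/2=1/160: DF=(58381/64000 − 1/160·(0.964900+0.931000+0.895400))/(1+1/160) = 2223/2500 ≈ 0.889200
step 5 [2.5y] bond c/2=7/160: DF=(335761/320000 − 7/160·(0.964900+0.931000+0.895400+0.889200))/(1+7/160) = 851/1000 ≈ 0.851000
step 6 [3y] zero: DF = P = 2047/2500 ≈ 0.818800

1 1/2 9649/10000
2 1 931/1000
3 3/2 4477/5000
4 2 2223/2500
5 5/2 851/1000
6 3 2047/2500
s(1.5y) = (1/(4477/5000) − 1)/(3/2) = 1046/13431 ≈ 7.7880%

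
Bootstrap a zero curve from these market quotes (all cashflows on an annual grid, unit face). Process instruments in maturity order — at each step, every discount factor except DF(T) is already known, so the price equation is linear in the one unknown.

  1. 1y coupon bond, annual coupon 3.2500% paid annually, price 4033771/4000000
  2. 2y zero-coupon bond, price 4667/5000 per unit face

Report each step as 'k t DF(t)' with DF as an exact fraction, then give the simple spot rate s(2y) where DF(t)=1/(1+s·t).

step 1 [1y] bond c/1=13/400: DF=(4033771/4000000 − 13/400·(0))/(1+13/400) = 9767/10000 ≈ 0.976700
step 2 [2y] zero: DF = P = 4667/5000 ≈ 0.933400

1 1 9767/10000
2 2 4667/5000
s(2y) = (1/(4667/5000) − 1)/(2) = 333/9334 ≈ 3.5676%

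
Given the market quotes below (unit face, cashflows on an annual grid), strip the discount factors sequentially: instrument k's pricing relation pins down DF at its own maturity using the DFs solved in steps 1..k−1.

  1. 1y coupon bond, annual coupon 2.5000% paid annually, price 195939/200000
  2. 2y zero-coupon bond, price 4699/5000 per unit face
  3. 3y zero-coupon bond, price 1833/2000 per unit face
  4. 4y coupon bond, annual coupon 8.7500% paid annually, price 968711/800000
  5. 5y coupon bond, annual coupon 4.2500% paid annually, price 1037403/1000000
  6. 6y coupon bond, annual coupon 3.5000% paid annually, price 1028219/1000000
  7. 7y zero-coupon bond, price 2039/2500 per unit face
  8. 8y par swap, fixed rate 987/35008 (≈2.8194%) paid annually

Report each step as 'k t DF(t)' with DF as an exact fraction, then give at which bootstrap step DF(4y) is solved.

1 1 4779/5000
2 2 4699/5000
3 3 1833/2000
4 4 1109/1250
5 5 8443/10000
6 6 4199/5000
7 7 2039/2500
8 8 4013/5000
DF(4y) is solved at step 4

step 1 [1y] bond c/1=1/40: DF=(195939/200000 − 1/40·(0))/(1+1/40) = 4779/5000 ≈ 0.955800
step 2 [2y] zero: DF = P = 4699/5000 ≈ 0.939800
step 3 [3y] zero: DF = P = 1833/2000 ≈ 0.916500
step 4 [4y] bond c/1=7/80: DF=(968711/800000 − 7/80·(0.955800+0.939800+0.916500))/(1+7/80) = 1109/1250 ≈ 0.887200
step 5 [5y] bond c/1=17/400: DF=(1037403/1000000 − 17/400·(0.955800+0.939800+0.916500+0.887200))/(1+17/400) = 8443/10000 ≈ 0.844300
step 6 [6y] bond c/1=7/200: DF=(1028219/1000000 − 7/200·(0.955800+0.939800+0.916500+0.887200+0.844300))/(1+7/200) = 4199/5000 ≈ 0.839800
step 7 [7y] zero: DF = P = 2039/2500 ≈ 0.815600
step 8 [8y] swap r/1=987/35008: DF=(1 − 987/35008·(0.955800+0.939800+0.916500+0.887200+0.844300+0.839800+0.815600))/(1+987/35008) = 4013/5000 ≈ 0.802600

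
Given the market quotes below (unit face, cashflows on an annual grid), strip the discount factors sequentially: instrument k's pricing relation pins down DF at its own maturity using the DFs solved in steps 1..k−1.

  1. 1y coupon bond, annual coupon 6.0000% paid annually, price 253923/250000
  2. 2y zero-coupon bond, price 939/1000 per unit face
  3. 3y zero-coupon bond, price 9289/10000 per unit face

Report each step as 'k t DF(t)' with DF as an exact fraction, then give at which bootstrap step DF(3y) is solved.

step 1 [1y] bond c/1=3/50: DF=(253923/250000 − 3/50·(0))/(1+3/50) = 4791/5000 ≈ 0.958200
step 2 [2y] zero: DF = P = 939/1000 ≈ 0.939000
step 3 [3y] zero: DF = P = 9289/10000 ≈ 0.928900

1 1 4791/5000
2 2 939/1000
3 3 9289/10000
DF(3y) is solved at step 3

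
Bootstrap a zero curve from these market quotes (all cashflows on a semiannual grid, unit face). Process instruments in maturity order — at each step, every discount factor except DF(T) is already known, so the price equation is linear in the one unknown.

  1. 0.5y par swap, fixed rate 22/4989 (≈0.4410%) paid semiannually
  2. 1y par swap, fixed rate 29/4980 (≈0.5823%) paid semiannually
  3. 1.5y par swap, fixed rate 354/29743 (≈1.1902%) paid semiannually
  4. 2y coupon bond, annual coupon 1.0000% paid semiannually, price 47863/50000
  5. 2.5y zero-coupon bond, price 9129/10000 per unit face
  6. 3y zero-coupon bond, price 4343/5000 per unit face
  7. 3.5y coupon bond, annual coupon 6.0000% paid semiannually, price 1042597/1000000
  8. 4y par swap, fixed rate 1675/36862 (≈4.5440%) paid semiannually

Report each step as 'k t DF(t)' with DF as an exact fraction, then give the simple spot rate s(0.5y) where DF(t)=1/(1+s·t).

1 1/2 4989/5000
2 1 4971/5000
3 3/2 9823/10000
4 2 9377/10000
5 5/2 9129/10000
6 3 4343/5000
7 7/2 529/625
8 4 333/400
s(0.5y) = (1/(4989/5000) − 1)/(1/2) = 22/4989 ≈ 0.4410%

step 1 [0.5y] swap r/2=11/4989: DF=(1 − 11/4989·(0))/(1+11/4989) = 4989/5000 ≈ 0.997800
step 2 [1y] swap r/2=29/9960: DF=(1 − 29/9960·(0.997800))/(1+29/9960) = 4971/5000 ≈ 0.994200
step 3 [1.5y] swap r/2=177/29743: DF=(1 − 177/29743·(0.997800+0.994200))/(1+177/29743) = 9823/10000 ≈ 0.982300
step 4 [2y] bond c/2=1/200: DF=(47863/50000 − 1/200·(0.997800+0.994200+0.982300))/(1+1/200) = 9377/10000 ≈ 0.937700
step 5 [2.5y] zero: DF = P = 9129/10000 ≈ 0.912900
step 6 [3y] zero: DF = P = 4343/5000 ≈ 0.868600
step 7 [3.5y] bond c/2=3/100: DF=(1042597/1000000 − 3/100·(0.997800+0.994200+0.982300+0.937700+0.912900+0.868600))/(1+3/100) = 529/625 ≈ 0.846400
step 8 [4y] swap r/2=1675/73724: DF=(1 − 1675/73724·(0.997800+0.994200+0.982300+0.937700+0.912900+0.868600+0.846400))/(1+1675/73724) = 333/400 ≈ 0.832500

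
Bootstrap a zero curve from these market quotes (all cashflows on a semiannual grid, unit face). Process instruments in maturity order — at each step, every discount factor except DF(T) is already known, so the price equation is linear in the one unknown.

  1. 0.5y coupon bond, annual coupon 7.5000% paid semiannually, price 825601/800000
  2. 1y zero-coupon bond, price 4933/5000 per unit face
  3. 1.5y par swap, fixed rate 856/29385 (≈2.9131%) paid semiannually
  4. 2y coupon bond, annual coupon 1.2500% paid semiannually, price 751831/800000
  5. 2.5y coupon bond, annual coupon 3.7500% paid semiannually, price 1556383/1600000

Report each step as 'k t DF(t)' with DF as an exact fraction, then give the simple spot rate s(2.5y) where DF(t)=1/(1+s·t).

1 1/2 9947/10000
2 1 4933/5000
3 3/2 2393/2500
4 2 9157/10000
5 5/2 8839/10000
s(2.5y) = (1/(8839/10000) − 1)/(5/2) = 2322/44195 ≈ 5.2540%

step 1 [0.5y] bond c/2=3/80: DF=(825601/800000 − 3/80·(0))/(1+3/80) = 9947/10000 ≈ 0.994700
step 2 [1y] zero: DF = P = 4933/5000 ≈ 0.986600
step 3 [1.5y] swap r/2=428/29385: DF=(1 − 428/29385·(0.994700+0.986600))/(1+428/29385) = 2393/2500 ≈ 0.957200
step 4 [2y] bond c/2=1/160: DF=(751831/800000 − 1/160·(0.994700+0.986600+0.957200))/(1+1/160) = 9157/10000 ≈ 0.915700
step 5 [2.5y] bond c/2=3/160: DF=(1556383/1600000 − 3/160·(0.994700+0.986600+0.957200+0.915700))/(1+3/160) = 8839/10000 ≈ 0.883900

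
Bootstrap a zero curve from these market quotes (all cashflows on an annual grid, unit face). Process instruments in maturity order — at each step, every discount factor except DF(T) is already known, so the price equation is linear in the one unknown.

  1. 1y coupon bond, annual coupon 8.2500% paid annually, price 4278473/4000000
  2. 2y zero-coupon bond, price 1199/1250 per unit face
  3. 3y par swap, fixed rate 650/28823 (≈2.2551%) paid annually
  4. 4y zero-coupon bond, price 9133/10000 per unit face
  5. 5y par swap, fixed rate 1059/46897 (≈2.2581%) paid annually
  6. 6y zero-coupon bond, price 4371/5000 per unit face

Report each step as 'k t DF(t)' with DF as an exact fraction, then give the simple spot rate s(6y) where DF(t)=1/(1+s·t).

step 1 [1y] bond c/1=33/400: DF=(4278473/4000000 − 33/400·(0))/(1+33/400) = 9881/10000 ≈ 0.988100
step 2 [2y] zero: DF = P = 1199/1250 ≈ 0.959200
step 3 [3y] swap r/1=650/28823: DF=(1 − 650/28823·(0.988100+0.959200))/(1+650/28823) = 187/200 ≈ 0.935000
step 4 [4y] zero: DF = P = 9133/10000 ≈ 0.913300
step 5 [5y] swap r/1=1059/46897: DF=(1 − 1059/46897·(0.988100+0.959200+0.935000+0.913300))/(1+1059/46897) = 8941/10000 ≈ 0.894100
step 6 [6y] zero: DF = P = 4371/5000 ≈ 0.874200

1 1 9881/10000
2 2 1199/1250
3 3 187/200
4 4 9133/10000
5 5 8941/10000
6 6 4371/5000
s(6y) = (1/(4371/5000) − 1)/(6) = 629/26226 ≈ 2.3984%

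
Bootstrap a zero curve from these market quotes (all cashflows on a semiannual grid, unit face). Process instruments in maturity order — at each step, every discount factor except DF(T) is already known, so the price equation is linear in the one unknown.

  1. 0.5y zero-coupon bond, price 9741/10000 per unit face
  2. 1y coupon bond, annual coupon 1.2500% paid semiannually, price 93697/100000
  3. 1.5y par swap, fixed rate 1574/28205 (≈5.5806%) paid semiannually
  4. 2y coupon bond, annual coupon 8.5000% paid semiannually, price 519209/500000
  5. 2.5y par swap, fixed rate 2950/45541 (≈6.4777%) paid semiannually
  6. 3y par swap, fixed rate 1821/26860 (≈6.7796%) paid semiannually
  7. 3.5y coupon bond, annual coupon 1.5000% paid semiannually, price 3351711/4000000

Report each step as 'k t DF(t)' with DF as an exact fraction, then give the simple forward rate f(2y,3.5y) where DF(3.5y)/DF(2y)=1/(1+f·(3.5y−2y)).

step 1 [0.5y] zero: DF = P = 9741/10000 ≈ 0.974100
step 2 [1y] bond c/2=1/160: DF=(93697/100000 − 1/160·(0.974100))/(1+1/160) = 9251/10000 ≈ 0.925100
step 3 [1.5y] swap r/2=787/28205: DF=(1 − 787/28205·(0.974100+0.925100))/(1+787/28205) = 9213/10000 ≈ 0.921300
step 4 [2y] bond c/2=17/400: DF=(519209/500000 − 17/400·(0.974100+0.925100+0.921300))/(1+17/400) = 8811/10000 ≈ 0.881100
step 5 [2.5y] swap r/2=1475/45541: DF=(1 − 1475/45541·(0.974100+0.925100+0.921300+0.881100))/(1+1475/45541) = 341/400 ≈ 0.852500
step 6 [3y] swap r/2=1821/53720: DF=(1 − 1821/53720·(0.974100+0.925100+0.921300+0.881100+0.852500))/(1+1821/53720) = 8179/10000 ≈ 0.817900
step 7 [3.5y] bond c/2=3/400: DF=(3351711/4000000 − 3/400·(0.974100+0.925100+0.921300+0.881100+0.852500+0.817900))/(1+3/400) = 7917/10000 ≈ 0.791700

1 1/2 9741/10000
2 1 9251/10000
3 3/2 9213/10000
4 2 8811/10000
5 5/2 341/400
6 3 8179/10000
7 7/2 7917/10000
f(2y,3.5y) = ((8811/10000)/(7917/10000) − 1)/(3/2) = 596/7917 ≈ 7.5281%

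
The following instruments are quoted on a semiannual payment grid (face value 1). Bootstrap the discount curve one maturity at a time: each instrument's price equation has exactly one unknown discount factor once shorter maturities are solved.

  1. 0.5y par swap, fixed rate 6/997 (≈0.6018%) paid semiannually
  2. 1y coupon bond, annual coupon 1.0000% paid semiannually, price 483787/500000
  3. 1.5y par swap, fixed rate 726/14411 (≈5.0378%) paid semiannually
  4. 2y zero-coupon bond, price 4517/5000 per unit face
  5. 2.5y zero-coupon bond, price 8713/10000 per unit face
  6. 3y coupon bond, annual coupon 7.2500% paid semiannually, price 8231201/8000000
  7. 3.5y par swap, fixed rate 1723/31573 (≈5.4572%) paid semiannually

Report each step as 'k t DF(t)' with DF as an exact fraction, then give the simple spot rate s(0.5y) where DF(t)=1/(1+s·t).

step 1 [0.5y] swap r/2=3/997: DF=(1 − 3/997·(0))/(1+3/997) = 997/1000 ≈ 0.997000
step 2 [1y] bond c/2=1/200: DF=(483787/500000 − 1/200·(0.997000))/(1+1/200) = 4789/5000 ≈ 0.957800
step 3 [1.5y] swap r/2=363/14411: DF=(1 − 363/14411·(0.997000+0.957800))/(1+363/14411) = 4637/5000 ≈ 0.927400
step 4 [2y] zero: DF = P = 4517/5000 ≈ 0.903400
step 5 [2.5y] zero: DF = P = 8713/10000 ≈ 0.871300
step 6 [3y] bond c/2=29/800: DF=(8231201/8000000 − 29/800·(0.997000+0.957800+0.927400+0.903400+0.871300))/(1+29/800) = 83/100 ≈ 0.830000
step 7 [3.5y] swap r/2=1723/63146: DF=(1 − 1723/63146·(0.997000+0.957800+0.927400+0.903400+0.871300+0.830000))/(1+1723/63146) = 8277/10000 ≈ 0.827700

1 1/2 997/1000
2 1 4789/5000
3 3/2 4637/5000
4 2 4517/5000
5 5/2 8713/10000
6 3 83/100
7 7/2 8277/10000
s(0.5y) = (1/(997/1000) − 1)/(1/2) = 6/997 ≈ 0.6018%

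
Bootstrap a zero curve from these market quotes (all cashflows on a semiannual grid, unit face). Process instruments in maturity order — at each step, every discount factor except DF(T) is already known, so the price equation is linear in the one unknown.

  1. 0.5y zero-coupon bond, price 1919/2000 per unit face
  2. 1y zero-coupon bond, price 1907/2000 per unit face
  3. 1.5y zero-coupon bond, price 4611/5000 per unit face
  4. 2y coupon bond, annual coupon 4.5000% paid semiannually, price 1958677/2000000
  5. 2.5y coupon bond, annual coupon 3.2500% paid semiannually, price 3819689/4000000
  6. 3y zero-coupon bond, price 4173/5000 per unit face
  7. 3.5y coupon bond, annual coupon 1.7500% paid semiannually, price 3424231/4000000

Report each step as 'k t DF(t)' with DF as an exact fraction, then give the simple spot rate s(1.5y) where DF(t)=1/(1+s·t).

1 1/2 1919/2000
2 1 1907/2000
3 3/2 4611/5000
4 2 4477/5000
5 5/2 22/25
6 3 4173/5000
7 7/2 4007/5000
s(1.5y) = (1/(4611/5000) − 1)/(3/2) = 778/13833 ≈ 5.6242%

step 1 [0.5y] zero: DF = P = 1919/2000 ≈ 0.959500
step 2 [1y] zero: DF = P = 1907/2000 ≈ 0.953500
step 3 [1.5y] zero: DF = P = 4611/5000 ≈ 0.922200
step 4 [2y] bond c/2=9/400: DF=(1958677/2000000 − 9/400·(0.959500+0.953500+0.922200))/(1+9/400) = 4477/5000 ≈ 0.895400
step 5 [2.5y] bond c/2=13/800: DF=(3819689/4000000 − 13/800·(0.959500+0.953500+0.922200+0.895400))/(1+13/800) = 22/25 ≈ 0.880000
step 6 [3y] zero: DF = P = 4173/5000 ≈ 0.834600
step 7 [3.5y] bond c/2=7/800: DF=(3424231/4000000 − 7/800·(0.959500+0.953500+0.922200+0.895400+0.880000+0.834600))/(1+7/800) = 4007/5000 ≈ 0.801400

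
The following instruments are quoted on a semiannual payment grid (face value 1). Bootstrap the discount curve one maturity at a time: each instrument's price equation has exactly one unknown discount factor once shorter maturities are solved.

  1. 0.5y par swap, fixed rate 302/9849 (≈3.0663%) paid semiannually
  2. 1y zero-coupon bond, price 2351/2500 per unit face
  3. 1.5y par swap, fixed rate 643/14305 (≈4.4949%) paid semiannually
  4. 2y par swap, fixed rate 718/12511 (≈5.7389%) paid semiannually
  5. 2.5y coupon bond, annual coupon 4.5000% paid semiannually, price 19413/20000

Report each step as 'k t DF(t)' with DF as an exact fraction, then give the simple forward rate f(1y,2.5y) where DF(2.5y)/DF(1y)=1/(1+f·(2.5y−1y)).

step 1 [0.5y] swap r/2=151/9849: DF=(1 − 151/9849·(0))/(1+151/9849) = 9849/10000 ≈ 0.984900
step 2 [1y] zero: DF = P = 2351/2500 ≈ 0.940400
step 3 [1.5y] swap r/2=643/28610: DF=(1 − 643/28610·(0.984900+0.940400))/(1+643/28610) = 9357/10000 ≈ 0.935700
step 4 [2y] swap r/2=359/12511: DF=(1 − 359/12511·(0.984900+0.940400+0.935700))/(1+359/12511) = 8923/10000 ≈ 0.892300
step 5 [2.5y] bond c/2=9/400: DF=(19413/20000 − 9/400·(0.984900+0.940400+0.935700+0.892300))/(1+9/400) = 8667/10000 ≈ 0.866700

1 1/2 9849/10000
2 1 2351/2500
3 3/2 9357/10000
4 2 8923/10000
5 5/2 8667/10000
f(1y,2.5y) = ((2351/2500)/(8667/10000) − 1)/(3/2) = 1474/26001 ≈ 5.6690%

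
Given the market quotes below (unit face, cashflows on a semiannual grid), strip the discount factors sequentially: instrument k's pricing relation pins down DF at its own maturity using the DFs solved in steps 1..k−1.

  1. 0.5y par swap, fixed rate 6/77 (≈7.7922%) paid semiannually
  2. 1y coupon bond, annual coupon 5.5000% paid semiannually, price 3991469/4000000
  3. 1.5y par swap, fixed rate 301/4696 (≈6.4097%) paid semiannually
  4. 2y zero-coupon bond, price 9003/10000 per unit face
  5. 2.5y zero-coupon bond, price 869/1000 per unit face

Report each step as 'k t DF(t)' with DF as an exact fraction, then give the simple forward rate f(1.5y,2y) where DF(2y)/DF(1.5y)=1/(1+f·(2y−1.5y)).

step 1 [0.5y] swap r/2=3/77: DF=(1 − 3/77·(0))/(1+3/77) = 77/80 ≈ 0.962500
step 2 [1y] bond c/2=11/400: DF=(3991469/4000000 − 11/400·(0.962500))/(1+11/400) = 4727/5000 ≈ 0.945400
step 3 [1.5y] swap r/2=301/9392: DF=(1 − 301/9392·(0.962500+0.945400))/(1+301/9392) = 9097/10000 ≈ 0.909700
step 4 [2y] zero: DF = P = 9003/10000 ≈ 0.900300
step 5 [2.5y] zero: DF = P = 869/1000 ≈ 0.869000

1 1/2 77/80
2 1 4727/5000
3 3/2 9097/10000
4 2 9003/10000
5 5/2 869/1000
f(1.5y,2y) = ((9097/10000)/(9003/10000) − 1)/(1/2) = 188/9003 ≈ 2.0882%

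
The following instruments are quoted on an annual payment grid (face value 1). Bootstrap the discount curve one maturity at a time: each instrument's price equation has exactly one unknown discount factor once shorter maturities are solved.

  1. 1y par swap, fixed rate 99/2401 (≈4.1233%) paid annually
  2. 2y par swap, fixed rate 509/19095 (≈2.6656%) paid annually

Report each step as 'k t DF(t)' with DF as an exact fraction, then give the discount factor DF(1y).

step 1 [1y] swap r/1=99/2401: DF=(1 − 99/2401·(0))/(1+99/2401) = 2401/2500 ≈ 0.960400
step 2 [2y] swap r/1=509/19095: DF=(1 − 509/19095·(0.960400))/(1+509/19095) = 9491/10000 ≈ 0.949100

1 1 2401/2500
2 2 9491/10000
DF(1y) = 2401/2500 ≈ 0.960400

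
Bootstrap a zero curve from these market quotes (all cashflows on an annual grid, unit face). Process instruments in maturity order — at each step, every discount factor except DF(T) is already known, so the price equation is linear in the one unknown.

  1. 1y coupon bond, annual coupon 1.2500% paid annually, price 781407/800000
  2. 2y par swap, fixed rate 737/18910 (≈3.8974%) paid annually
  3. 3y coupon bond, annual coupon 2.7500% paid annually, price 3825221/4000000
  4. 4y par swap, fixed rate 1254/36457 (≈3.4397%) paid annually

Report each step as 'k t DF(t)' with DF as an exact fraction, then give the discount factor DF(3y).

1 1 9647/10000
2 2 9263/10000
3 3 8801/10000
4 4 4373/5000
DF(3y) = 8801/10000 ≈ 0.880100

step 1 [1y] bond c/1=1/80: DF=(781407/800000 − 1/80·(0))/(1+1/80) = 9647/10000 ≈ 0.964700
step 2 [2y] swap r/1=737/18910: DF=(1 − 737/18910·(0.964700))/(1+737/18910) = 9263/10000 ≈ 0.926300
step 3 [3y] bond c/1=11/400: DF=(3825221/4000000 − 11/400·(0.964700+0.926300))/(1+11/400) = 8801/10000 ≈ 0.880100
step 4 [4y] swap r/1=1254/36457: DF=(1 − 1254/36457·(0.964700+0.926300+0.880100))/(1+1254/36457) = 4373/5000 ≈ 0.874600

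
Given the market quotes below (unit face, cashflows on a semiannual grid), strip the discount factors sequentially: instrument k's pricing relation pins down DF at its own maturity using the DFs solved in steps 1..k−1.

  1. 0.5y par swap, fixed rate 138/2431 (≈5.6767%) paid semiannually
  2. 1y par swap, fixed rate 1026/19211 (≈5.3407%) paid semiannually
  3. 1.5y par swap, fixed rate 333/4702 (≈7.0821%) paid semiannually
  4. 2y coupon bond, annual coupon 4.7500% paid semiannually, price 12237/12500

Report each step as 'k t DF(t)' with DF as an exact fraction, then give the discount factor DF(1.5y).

1 1/2 2431/2500
2 1 9487/10000
3 3/2 9001/10000
4 2 2227/2500
DF(1.5y) = 9001/10000 ≈ 0.900100

step 1 [0.5y] swap r/2=69/2431: DF=(1 − 69/2431·(0))/(1+69/2431) = 2431/2500 ≈ 0.972400
step 2 [1y] swap r/2=513/19211: DF=(1 − 513/19211·(0.972400))/(1+513/19211) = 9487/10000 ≈ 0.948700
step 3 [1.5y] swap r/2=333/9404: DF=(1 − 333/9404·(0.972400+0.948700))/(1+333/9404) = 9001/10000 ≈ 0.900100
step 4 [2y] bond c/2=19/800: DF=(12237/12500 − 19/800·(0.972400+0.948700+0.900100))/(1+19/800) = 2227/2500 ≈ 0.890800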